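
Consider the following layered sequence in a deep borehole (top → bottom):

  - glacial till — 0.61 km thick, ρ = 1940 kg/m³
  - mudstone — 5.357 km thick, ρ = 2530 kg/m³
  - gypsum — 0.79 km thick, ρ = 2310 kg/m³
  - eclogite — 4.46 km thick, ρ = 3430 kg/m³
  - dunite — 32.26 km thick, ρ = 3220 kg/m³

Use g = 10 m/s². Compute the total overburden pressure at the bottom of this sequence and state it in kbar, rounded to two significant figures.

glacial till: 1940 kg/m³ × 10 m/s² × 610 m = 1.183×10^7 Pa = 0.1183 kbar
mudstone: 2530 kg/m³ × 10 m/s² × 5357 m = 1.355×10^8 Pa = 1.355 kbar
gypsum: 2310 kg/m³ × 10 m/s² × 790 m = 1.825×10^7 Pa = 0.1825 kbar
eclogite: 3430 kg/m³ × 10 m/s² × 4460 m = 1.530×10^8 Pa = 1.530 kbar
dunite: 3220 kg/m³ × 10 m/s² × 32260 m = 1.039×10^9 Pa = 10.39 kbar
Total = 0.1183 + 1.355 + 0.1825 + 1.530 + 10.39 = 13.574 kbar

14 kbar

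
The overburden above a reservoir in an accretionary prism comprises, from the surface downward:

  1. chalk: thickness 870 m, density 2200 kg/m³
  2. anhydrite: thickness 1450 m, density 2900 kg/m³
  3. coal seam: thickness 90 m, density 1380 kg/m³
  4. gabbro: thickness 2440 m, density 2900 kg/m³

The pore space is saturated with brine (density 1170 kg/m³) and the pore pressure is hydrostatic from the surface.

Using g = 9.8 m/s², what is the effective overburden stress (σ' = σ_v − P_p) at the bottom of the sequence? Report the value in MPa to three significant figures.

Overburden (lithostatic) stress σ_v:
chalk: 2200 kg/m³ × 9.8 m/s² × 870 m = 1.876×10^7 Pa = 18.76 MPa
anhydrite: 2900 kg/m³ × 9.8 m/s² × 1450 m = 4.121×10^7 Pa = 41.21 MPa
coal seam: 1380 kg/m³ × 9.8 m/s² × 90 m = 1.217×10^6 Pa = 1.217 MPa
gabbro: 2900 kg/m³ × 9.8 m/s² × 2440 m = 6.934×10^7 Pa = 69.34 MPa
Total = 18.76 + 41.21 + 1.217 + 69.34 = 130.53 MPa
Pore pressure P_p = 1170 kg/m³ × 9.8 m/s² × 4850 m = 5.561×10^7 Pa = 55.61 MPa
Effective stress σ' = σ_v − P_p = 130.5 − 55.61 = 74.918 MPa

74.9 MPa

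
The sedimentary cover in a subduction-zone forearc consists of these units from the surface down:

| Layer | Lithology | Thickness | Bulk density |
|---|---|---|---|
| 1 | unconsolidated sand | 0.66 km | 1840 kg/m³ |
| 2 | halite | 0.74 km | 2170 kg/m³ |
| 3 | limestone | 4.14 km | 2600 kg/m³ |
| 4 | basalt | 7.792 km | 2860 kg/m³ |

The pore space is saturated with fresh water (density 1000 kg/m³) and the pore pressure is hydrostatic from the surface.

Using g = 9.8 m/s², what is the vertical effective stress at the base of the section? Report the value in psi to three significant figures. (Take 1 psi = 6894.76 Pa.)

Overburden (lithostatic) stress σ_v:
unconsolidated sand: 1840 kg/m³ × 9.8 m/s² × 660 m = 1.190×10^7 Pa = 11.90 MPa
halite: 2170 kg/m³ × 9.8 m/s² × 740 m = 1.574×10^7 Pa = 15.74 MPa
limestone: 2600 kg/m³ × 9.8 m/s² × 4140 m = 1.055×10^8 Pa = 105.5 MPa
basalt: 2860 kg/m³ × 9.8 m/s² × 7792 m = 2.184×10^8 Pa = 218.4 MPa
Total = 11.90 + 15.74 + 105.5 + 218.4 = 351.52 MPa
Pore pressure P_p = 1000 kg/m³ × 9.8 m/s² × 13332 m = 1.307×10^8 Pa = 130.7 MPa
Effective stress σ' = σ_v − P_p = 351.5 − 130.7 = 220.87 MPa = 32034 psi

32000 psi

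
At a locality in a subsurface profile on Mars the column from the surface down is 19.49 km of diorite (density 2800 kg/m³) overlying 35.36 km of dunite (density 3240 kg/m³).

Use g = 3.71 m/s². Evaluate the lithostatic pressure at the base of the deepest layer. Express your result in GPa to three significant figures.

diorite: 2800 kg/m³ × 3.71 m/s² × 19490 m = 2.025×10^8 Pa = 0.2025 GPa
dunite: 3240 kg/m³ × 3.71 m/s² × 35360 m = 4.250×10^8 Pa = 0.4250 GPa
Total = 0.2025 + 0.4250 = 0.62750 GPa

0.628 GPa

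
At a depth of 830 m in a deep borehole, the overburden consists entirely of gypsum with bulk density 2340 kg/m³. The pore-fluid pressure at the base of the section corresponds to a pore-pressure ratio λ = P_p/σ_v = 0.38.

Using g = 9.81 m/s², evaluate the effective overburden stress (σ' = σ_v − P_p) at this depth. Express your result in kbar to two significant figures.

0.12 kbar

Overburden (lithostatic) stress σ_v:
gypsum: 2340 kg/m³ × 9.81 m/s² × 830 m = 1.905×10^7 Pa = 19.05 MPa
Pore pressure P_p = λ·σ_v = 0.38 × 19.05 MPa = 7.240 MPa
Effective stress σ' = σ_v − P_p = 19.05 − 7.240 = 11.813 MPa = 0.11813 kbar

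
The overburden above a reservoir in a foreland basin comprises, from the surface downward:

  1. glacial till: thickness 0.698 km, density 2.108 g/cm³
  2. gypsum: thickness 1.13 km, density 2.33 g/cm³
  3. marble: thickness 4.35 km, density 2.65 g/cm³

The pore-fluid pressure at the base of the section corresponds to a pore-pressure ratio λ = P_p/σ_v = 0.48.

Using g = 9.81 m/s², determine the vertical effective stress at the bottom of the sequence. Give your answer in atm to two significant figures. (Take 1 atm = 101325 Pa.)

790 atm

Overburden (lithostatic) stress σ_v:
glacial till: 2108 kg/m³ × 9.81 m/s² × 698 m = 1.443×10^7 Pa = 14.43 MPa
gypsum: 2330 kg/m³ × 9.81 m/s² × 1130 m = 2.583×10^7 Pa = 25.83 MPa
marble: 2650 kg/m³ × 9.81 m/s² × 4350 m = 1.131×10^8 Pa = 113.1 MPa
Total = 14.43 + 25.83 + 113.1 = 153.35 MPa
Pore pressure P_p = λ·σ_v = 0.48 × 153.3 MPa = 73.61 MPa
Effective stress σ' = σ_v − P_p = 153.3 − 73.61 = 79.741 MPa = 786.98 atm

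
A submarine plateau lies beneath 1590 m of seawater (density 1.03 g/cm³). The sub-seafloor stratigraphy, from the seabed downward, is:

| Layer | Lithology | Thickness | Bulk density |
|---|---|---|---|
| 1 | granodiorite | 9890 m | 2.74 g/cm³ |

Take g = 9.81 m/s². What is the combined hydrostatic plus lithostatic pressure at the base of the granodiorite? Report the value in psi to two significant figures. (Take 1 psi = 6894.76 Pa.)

seawater: 1030 kg/m³ × 9.81 m/s² × 1590 m = 1.607×10^7 Pa = 2330 psi
granodiorite: 2740 kg/m³ × 9.81 m/s² × 9890 m = 2.658×10^8 Pa = 38556 psi
Total = 2330 + 38556 = 40887 psi

41000 psi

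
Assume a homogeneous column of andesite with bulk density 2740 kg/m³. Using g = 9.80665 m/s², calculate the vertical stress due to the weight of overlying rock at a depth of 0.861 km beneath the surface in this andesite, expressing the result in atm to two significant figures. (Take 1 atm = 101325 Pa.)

230 atm

andesite: 2740 kg/m³ × 9.80665 m/s² × 861 m = 2.314×10^7 Pa = 228.3 atm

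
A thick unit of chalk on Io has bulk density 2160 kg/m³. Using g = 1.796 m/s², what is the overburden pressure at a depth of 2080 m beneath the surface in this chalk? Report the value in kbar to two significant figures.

chalk: 2160 kg/m³ × 1.796 m/s² × 2080 m = 8.069×10^6 Pa = 0.08069 kbar

0.081 kbar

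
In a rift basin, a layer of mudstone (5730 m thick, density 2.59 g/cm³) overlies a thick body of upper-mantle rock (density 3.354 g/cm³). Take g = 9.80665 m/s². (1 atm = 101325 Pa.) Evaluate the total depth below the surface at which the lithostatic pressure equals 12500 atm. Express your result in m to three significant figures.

39800 m

Pressure at base of upper layers: 2590×9.80665×5730 = 1.455×10^8 Pa = 1436 atm
Remaining pressure to be supplied by upper-mantle rock: 1.267×10^9 − 1.455×10^8 = 1.121×10^9 Pa
Additional depth in upper-mantle rock = 1.121×10^9 Pa / (3354 kg/m³ × 9.80665 m/s²) = 34083 m
Total depth = 5730 m + 34083 m = 39813 m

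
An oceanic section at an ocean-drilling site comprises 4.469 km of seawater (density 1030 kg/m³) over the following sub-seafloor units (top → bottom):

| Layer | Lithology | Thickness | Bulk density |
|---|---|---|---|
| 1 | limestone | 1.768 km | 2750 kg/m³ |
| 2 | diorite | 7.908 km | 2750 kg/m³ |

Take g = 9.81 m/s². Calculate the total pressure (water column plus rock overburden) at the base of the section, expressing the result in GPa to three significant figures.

seawater: 1030 kg/m³ × 9.81 m/s² × 4469 m = 4.516×10^7 Pa = 0.04516 GPa
limestone: 2750 kg/m³ × 9.81 m/s² × 1768 m = 4.770×10^7 Pa = 0.04770 GPa
diorite: 2750 kg/m³ × 9.81 m/s² × 7908 m = 2.133×10^8 Pa = 0.2133 GPa
Total = 0.04516 + 0.04770 + 0.2133 = 0.30619 GPa

0.306 GPa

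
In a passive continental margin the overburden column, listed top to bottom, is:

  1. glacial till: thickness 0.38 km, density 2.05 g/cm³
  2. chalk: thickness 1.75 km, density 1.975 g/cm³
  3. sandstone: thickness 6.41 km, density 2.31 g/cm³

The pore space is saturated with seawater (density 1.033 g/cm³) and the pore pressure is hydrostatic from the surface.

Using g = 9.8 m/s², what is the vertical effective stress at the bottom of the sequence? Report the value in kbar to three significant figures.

Overburden (lithostatic) stress σ_v:
glacial till: 2050 kg/m³ × 9.8 m/s² × 380 m = 7.634×10^6 Pa = 7.634 MPa
chalk: 1975 kg/m³ × 9.8 m/s² × 1750 m = 3.387×10^7 Pa = 33.87 MPa
sandstone: 2310 kg/m³ × 9.8 m/s² × 6410 m = 1.451×10^8 Pa = 145.1 MPa
Total = 7.634 + 33.87 + 145.1 = 186.62 MPa
Pore pressure P_p = 1033 kg/m³ × 9.8 m/s² × 8540 m = 8.645×10^7 Pa = 86.45 MPa
Effective stress σ' = σ_v − P_p = 186.6 − 86.45 = 100.16 MPa = 1.0016 kbar

1.00 kbar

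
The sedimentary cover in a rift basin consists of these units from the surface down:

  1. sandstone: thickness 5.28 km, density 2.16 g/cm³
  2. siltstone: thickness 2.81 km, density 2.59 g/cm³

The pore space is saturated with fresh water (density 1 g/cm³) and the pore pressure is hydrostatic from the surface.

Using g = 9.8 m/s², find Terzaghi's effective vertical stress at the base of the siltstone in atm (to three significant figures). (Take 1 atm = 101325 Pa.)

1020 atm

Overburden (lithostatic) stress σ_v:
sandstone: 2160 kg/m³ × 9.8 m/s² × 5280 m = 1.118×10^8 Pa = 111.8 MPa
siltstone: 2590 kg/m³ × 9.8 m/s² × 2810 m = 7.132×10^7 Pa = 71.32 MPa
Total = 111.8 + 71.32 = 183.09 MPa
Pore pressure P_p = 1000 kg/m³ × 9.8 m/s² × 8090 m = 7.928×10^7 Pa = 79.28 MPa
Effective stress σ' = σ_v − P_p = 183.1 − 79.28 = 103.81 MPa = 1024.5 atm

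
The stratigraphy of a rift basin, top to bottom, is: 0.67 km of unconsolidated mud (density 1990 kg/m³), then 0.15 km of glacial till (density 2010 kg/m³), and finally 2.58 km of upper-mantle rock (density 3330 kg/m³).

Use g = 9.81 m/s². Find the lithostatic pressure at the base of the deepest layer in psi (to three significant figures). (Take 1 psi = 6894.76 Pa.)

unconsolidated mud: 1990 kg/m³ × 9.81 m/s² × 670 m = 1.308×10^7 Pa = 1897 psi
glacial till: 2010 kg/m³ × 9.81 m/s² × 150 m = 2.958×10^6 Pa = 429.0 psi
upper-mantle rock: 3330 kg/m³ × 9.81 m/s² × 2580 m = 8.428×10^7 Pa = 12224 psi
Total = 1897 + 429.0 + 12224 = 14550 psi

14600 psi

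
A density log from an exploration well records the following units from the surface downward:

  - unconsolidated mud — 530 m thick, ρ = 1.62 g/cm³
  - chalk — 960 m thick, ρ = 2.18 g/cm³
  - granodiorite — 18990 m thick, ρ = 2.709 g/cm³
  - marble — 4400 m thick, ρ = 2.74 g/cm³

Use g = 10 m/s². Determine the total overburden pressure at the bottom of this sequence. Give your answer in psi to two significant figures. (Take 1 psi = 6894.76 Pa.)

unconsolidated mud: 1620 kg/m³ × 10 m/s² × 530 m = 8.586×10^6 Pa = 1245 psi
chalk: 2180 kg/m³ × 10 m/s² × 960 m = 2.093×10^7 Pa = 3035 psi
granodiorite: 2709 kg/m³ × 10 m/s² × 18990 m = 5.144×10^8 Pa = 74613 psi
marble: 2740 kg/m³ × 10 m/s² × 4400 m = 1.206×10^8 Pa = 17486 psi
Total = 1245 + 3035 + 74613 + 17486 = 96379 psi

96000 psi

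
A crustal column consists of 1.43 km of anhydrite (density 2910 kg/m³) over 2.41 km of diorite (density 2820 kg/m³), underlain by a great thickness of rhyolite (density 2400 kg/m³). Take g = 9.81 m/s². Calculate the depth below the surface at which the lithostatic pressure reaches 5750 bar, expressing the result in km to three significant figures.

Pressure at base of upper layers: 2910×9.81×1430 + 2820×9.81×2410 = 1.075×10^8 Pa = 1075 bar
Remaining pressure to be supplied by rhyolite: 5.750×10^8 − 1.075×10^8 = 4.675×10^8 Pa
Additional depth in rhyolite = 4.675×10^8 Pa / (2400 kg/m³ × 9.81 m/s²) = 19857 m
Total depth = 3840 m + 19857 m = 23697 m
= 23.697 km

23.7 km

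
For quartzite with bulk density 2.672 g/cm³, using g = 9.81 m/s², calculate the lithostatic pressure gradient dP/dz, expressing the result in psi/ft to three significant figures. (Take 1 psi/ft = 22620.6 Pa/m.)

dP/dz = ρg = 2672 kg/m³ × 9.81 m/s² = 26212 Pa/m
= 26212 Pa/m × (1 psi/ft / 22621 Pa/m) = 1.1588 psi/ft

1.16 psi/ft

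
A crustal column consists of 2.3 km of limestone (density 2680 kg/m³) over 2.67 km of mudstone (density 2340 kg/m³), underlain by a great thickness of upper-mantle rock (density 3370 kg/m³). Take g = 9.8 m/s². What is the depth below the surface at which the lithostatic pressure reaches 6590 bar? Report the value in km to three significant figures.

21.2 km

Pressure at base of upper layers: 2680×9.8×2300 + 2340×9.8×2670 = 1.216×10^8 Pa = 1216 bar
Remaining pressure to be supplied by upper-mantle rock: 6.590×10^8 − 1.216×10^8 = 5.374×10^8 Pa
Additional depth in upper-mantle rock = 5.374×10^8 Pa / (3370 kg/m³ × 9.8 m/s²) = 16271 m
Total depth = 4970 m + 16271 m = 21241 m
= 21.241 km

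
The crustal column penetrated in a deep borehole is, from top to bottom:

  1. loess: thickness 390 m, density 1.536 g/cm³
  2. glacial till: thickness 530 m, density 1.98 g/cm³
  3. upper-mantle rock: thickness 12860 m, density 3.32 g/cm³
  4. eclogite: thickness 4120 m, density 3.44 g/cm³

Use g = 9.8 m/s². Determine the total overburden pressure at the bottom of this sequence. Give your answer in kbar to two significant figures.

loess: 1536 kg/m³ × 9.8 m/s² × 390 m = 5.871×10^6 Pa = 0.05871 kbar
glacial till: 1980 kg/m³ × 9.8 m/s² × 530 m = 1.028×10^7 Pa = 0.1028 kbar
upper-mantle rock: 3320 kg/m³ × 9.8 m/s² × 12860 m = 4.184×10^8 Pa = 4.184 kbar
eclogite: 3440 kg/m³ × 9.8 m/s² × 4120 m = 1.389×10^8 Pa = 1.389 kbar
Total = 0.05871 + 0.1028 + 4.184 + 1.389 = 5.7346 kbar

5.7 kbar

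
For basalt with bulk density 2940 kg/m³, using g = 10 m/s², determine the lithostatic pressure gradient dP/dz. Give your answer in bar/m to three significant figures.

dP/dz = ρg = 2940 kg/m³ × 10 m/s² = 29400 Pa/m
= 29400 Pa/m × (1 bar/m / 1.0000×10^5 Pa/m) = 0.29400 bar/m

0.294 bar/m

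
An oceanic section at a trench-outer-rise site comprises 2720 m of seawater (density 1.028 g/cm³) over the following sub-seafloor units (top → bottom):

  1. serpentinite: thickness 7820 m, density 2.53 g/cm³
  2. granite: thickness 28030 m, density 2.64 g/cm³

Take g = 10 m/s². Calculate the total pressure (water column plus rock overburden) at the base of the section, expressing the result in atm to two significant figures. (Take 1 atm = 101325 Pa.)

9500 atm

seawater: 1028 kg/m³ × 10 m/s² × 2720 m = 2.796×10^7 Pa = 276.0 atm
serpentinite: 2530 kg/m³ × 10 m/s² × 7820 m = 1.978×10^8 Pa = 1953 atm
granite: 2640 kg/m³ × 10 m/s² × 28030 m = 7.400×10^8 Pa = 7303 atm
Total = 276.0 + 1953 + 7303 = 9531.7 atm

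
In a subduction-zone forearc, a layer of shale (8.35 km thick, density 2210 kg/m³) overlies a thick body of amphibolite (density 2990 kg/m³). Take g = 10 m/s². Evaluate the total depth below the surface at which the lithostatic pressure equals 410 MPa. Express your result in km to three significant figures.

15.9 km

Pressure at base of upper layers: 2210×10×8350 = 1.845×10^8 Pa = 184.5 MPa
Remaining pressure to be supplied by amphibolite: 4.100×10^8 − 1.845×10^8 = 2.255×10^8 Pa
Additional depth in amphibolite = 2.255×10^8 Pa / (2990 kg/m³ × 10 m/s²) = 7540.6 m
Total depth = 8350 m + 7540.6 m = 15891 m
= 15.891 km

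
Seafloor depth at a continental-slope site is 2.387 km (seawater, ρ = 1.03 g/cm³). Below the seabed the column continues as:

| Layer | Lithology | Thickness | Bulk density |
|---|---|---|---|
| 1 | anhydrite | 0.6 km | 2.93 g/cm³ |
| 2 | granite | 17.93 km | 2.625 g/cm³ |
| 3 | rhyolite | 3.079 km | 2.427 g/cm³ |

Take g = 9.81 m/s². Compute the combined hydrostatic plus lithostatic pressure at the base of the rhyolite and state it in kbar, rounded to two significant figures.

5.8 kbar

seawater: 1030 kg/m³ × 9.81 m/s² × 2387 m = 2.412×10^7 Pa = 0.2412 kbar
anhydrite: 2930 kg/m³ × 9.81 m/s² × 600 m = 1.725×10^7 Pa = 0.1725 kbar
granite: 2625 kg/m³ × 9.81 m/s² × 17930 m = 4.617×10^8 Pa = 4.617 kbar
rhyolite: 2427 kg/m³ × 9.81 m/s² × 3079 m = 7.331×10^7 Pa = 0.7331 kbar
Total = 0.2412 + 0.1725 + 4.617 + 0.7331 = 5.7639 kbar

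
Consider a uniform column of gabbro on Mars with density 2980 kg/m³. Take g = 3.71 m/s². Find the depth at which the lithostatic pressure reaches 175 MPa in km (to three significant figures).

15.8 km

h = P/(ρg) = 175 MPa / (2980 kg/m³ × 3.71 m/s²) = 1.750×10^8 Pa / 11056 Pa/m = 15829 m
= 15.829 km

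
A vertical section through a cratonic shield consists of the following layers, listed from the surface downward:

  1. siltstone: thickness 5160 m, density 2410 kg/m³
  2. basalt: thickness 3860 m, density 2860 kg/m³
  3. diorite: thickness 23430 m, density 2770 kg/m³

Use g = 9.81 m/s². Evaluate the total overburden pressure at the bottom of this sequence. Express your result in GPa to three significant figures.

siltstone: 2410 kg/m³ × 9.81 m/s² × 5160 m = 1.220×10^8 Pa = 0.1220 GPa
basalt: 2860 kg/m³ × 9.81 m/s² × 3860 m = 1.083×10^8 Pa = 0.1083 GPa
diorite: 2770 kg/m³ × 9.81 m/s² × 23430 m = 6.367×10^8 Pa = 0.6367 GPa
Total = 0.1220 + 0.1083 + 0.6367 = 0.86697 GPa

0.867 GPa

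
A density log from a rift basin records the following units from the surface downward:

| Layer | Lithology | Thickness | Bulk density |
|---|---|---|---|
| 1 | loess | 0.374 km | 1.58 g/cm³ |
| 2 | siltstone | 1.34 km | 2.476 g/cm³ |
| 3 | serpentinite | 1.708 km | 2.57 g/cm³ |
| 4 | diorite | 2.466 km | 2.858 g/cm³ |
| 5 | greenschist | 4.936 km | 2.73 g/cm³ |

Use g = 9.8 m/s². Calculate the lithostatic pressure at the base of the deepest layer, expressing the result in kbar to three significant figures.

2.82 kbar

loess: 1580 kg/m³ × 9.8 m/s² × 374 m = 5.791×10^6 Pa = 0.05791 kbar
siltstone: 2476 kg/m³ × 9.8 m/s² × 1340 m = 3.251×10^7 Pa = 0.3251 kbar
serpentinite: 2570 kg/m³ × 9.8 m/s² × 1708 m = 4.302×10^7 Pa = 0.4302 kbar
diorite: 2858 kg/m³ × 9.8 m/s² × 2466 m = 6.907×10^7 Pa = 0.6907 kbar
greenschist: 2730 kg/m³ × 9.8 m/s² × 4936 m = 1.321×10^8 Pa = 1.321 kbar
Total = 0.05791 + 0.3251 + 0.4302 + 0.6907 + 1.321 = 2.8245 kbar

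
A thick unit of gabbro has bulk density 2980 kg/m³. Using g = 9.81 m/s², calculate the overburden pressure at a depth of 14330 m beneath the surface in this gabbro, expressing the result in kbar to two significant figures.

4.2 kbar

gabbro: 2980 kg/m³ × 9.81 m/s² × 14330 m = 4.189×10^8 Pa = 4.189 kbar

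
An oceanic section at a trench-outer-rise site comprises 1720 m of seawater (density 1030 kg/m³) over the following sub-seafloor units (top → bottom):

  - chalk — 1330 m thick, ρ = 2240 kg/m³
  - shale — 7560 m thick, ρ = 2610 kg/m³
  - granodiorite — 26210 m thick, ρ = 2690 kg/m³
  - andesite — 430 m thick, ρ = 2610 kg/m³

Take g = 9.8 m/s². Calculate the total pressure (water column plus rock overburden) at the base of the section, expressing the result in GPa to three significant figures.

seawater: 1030 kg/m³ × 9.8 m/s² × 1720 m = 1.736×10^7 Pa = 0.01736 GPa
chalk: 2240 kg/m³ × 9.8 m/s² × 1330 m = 2.920×10^7 Pa = 0.02920 GPa
shale: 2610 kg/m³ × 9.8 m/s² × 7560 m = 1.934×10^8 Pa = 0.1934 GPa
granodiorite: 2690 kg/m³ × 9.8 m/s² × 26210 m = 6.909×10^8 Pa = 0.6909 GPa
andesite: 2610 kg/m³ × 9.8 m/s² × 430 m = 1.100×10^7 Pa = 0.01100 GPa
Total = 0.01736 + 0.02920 + 0.1934 + 0.6909 + 0.01100 = 0.94187 GPa

0.942 GPa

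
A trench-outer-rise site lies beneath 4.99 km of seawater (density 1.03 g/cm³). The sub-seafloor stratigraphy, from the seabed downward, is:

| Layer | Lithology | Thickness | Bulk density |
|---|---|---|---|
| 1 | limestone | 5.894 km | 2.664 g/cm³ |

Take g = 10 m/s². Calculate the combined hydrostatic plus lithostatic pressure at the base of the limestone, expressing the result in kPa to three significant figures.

208000 kPa

seawater: 1030 kg/m³ × 10 m/s² × 4990 m = 5.140×10^7 Pa = 51397 kPa
limestone: 2664 kg/m³ × 10 m/s² × 5894 m = 1.570×10^8 Pa = 1.570×10^5 kPa
Total = 51397 + 1.570×10^5 = 2.0841×10^5 kPa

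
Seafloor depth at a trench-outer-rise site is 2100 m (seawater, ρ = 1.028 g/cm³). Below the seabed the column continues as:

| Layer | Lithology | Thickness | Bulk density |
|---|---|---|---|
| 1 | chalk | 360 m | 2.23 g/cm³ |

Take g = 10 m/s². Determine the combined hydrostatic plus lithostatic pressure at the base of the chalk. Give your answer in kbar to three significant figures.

0.296 kbar

seawater: 1028 kg/m³ × 10 m/s² × 2100 m = 2.159×10^7 Pa = 0.2159 kbar
chalk: 2230 kg/m³ × 10 m/s² × 360 m = 8.028×10^6 Pa = 0.08028 kbar
Total = 0.2159 + 0.08028 = 0.29616 kbar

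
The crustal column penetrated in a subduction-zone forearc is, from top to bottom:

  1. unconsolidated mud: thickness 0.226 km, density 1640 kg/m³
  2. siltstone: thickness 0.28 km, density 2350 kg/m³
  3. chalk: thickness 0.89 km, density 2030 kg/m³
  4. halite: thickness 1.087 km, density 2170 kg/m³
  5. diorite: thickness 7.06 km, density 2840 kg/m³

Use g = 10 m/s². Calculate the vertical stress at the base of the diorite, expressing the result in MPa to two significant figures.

250 MPa

unconsolidated mud: 1640 kg/m³ × 10 m/s² × 226 m = 3.706×10^6 Pa = 3.706 MPa
siltstone: 2350 kg/m³ × 10 m/s² × 280 m = 6.580×10^6 Pa = 6.580 MPa
chalk: 2030 kg/m³ × 10 m/s² × 890 m = 1.807×10^7 Pa = 18.07 MPa
halite: 2170 kg/m³ × 10 m/s² × 1087 m = 2.359×10^7 Pa = 23.59 MPa
diorite: 2840 kg/m³ × 10 m/s² × 7060 m = 2.005×10^8 Pa = 200.5 MPa
Total = 3.706 + 6.580 + 18.07 + 23.59 + 200.5 = 252.45 MPa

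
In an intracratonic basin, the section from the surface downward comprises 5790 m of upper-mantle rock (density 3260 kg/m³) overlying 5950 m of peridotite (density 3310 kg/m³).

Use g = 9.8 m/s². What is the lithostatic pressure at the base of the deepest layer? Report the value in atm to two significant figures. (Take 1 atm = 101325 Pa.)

upper-mantle rock: 3260 kg/m³ × 9.8 m/s² × 5790 m = 1.850×10^8 Pa = 1826 atm
peridotite: 3310 kg/m³ × 9.8 m/s² × 5950 m = 1.930×10^8 Pa = 1905 atm
Total = 1826 + 1905 = 3730.4 atm

3700 atm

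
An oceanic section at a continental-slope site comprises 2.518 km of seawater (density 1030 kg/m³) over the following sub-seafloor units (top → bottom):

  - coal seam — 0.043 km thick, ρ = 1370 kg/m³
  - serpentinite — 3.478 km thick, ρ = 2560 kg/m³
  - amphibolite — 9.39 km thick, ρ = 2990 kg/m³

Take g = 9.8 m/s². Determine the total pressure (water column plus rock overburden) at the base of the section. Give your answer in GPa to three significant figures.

seawater: 1030 kg/m³ × 9.8 m/s² × 2518 m = 2.542×10^7 Pa = 0.02542 GPa
coal seam: 1370 kg/m³ × 9.8 m/s² × 43 m = 5.773×10^5 Pa = 5.773×10^-4 GPa
serpentinite: 2560 kg/m³ × 9.8 m/s² × 3478 m = 8.726×10^7 Pa = 0.08726 GPa
amphibolite: 2990 kg/m³ × 9.8 m/s² × 9390 m = 2.751×10^8 Pa = 0.2751 GPa
Total = 0.02542 + 5.773×10^-4 + 0.08726 + 0.2751 = 0.38840 GPa

0.388 GPa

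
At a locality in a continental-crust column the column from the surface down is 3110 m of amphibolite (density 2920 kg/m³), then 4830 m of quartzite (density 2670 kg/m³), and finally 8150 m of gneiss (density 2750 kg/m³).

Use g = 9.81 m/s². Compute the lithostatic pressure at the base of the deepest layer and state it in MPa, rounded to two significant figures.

440 MPa

amphibolite: 2920 kg/m³ × 9.81 m/s² × 3110 m = 8.909×10^7 Pa = 89.09 MPa
quartzite: 2670 kg/m³ × 9.81 m/s² × 4830 m = 1.265×10^8 Pa = 126.5 MPa
gneiss: 2750 kg/m³ × 9.81 m/s² × 8150 m = 2.199×10^8 Pa = 219.9 MPa
Total = 89.09 + 126.5 + 219.9 = 435.46 MPa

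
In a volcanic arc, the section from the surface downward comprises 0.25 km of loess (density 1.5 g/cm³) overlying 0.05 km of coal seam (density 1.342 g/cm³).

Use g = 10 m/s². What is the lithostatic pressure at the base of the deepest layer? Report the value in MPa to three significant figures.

loess: 1500 kg/m³ × 10 m/s² × 250 m = 3.750×10^6 Pa = 3.750 MPa
coal seam: 1342 kg/m³ × 10 m/s² × 50 m = 6.710×10^5 Pa = 0.6710 MPa
Total = 3.750 + 0.6710 = 4.4210 MPa

4.42 MPa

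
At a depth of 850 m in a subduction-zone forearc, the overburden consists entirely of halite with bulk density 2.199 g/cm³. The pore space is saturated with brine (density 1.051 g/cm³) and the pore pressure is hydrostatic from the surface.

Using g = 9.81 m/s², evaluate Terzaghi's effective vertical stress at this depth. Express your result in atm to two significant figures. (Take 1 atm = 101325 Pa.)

Overburden (lithostatic) stress σ_v:
halite: 2199 kg/m³ × 9.81 m/s² × 850 m = 1.834×10^7 Pa = 18.34 MPa
Pore pressure P_p = 1051 kg/m³ × 9.81 m/s² × 850 m = 8.764×10^6 Pa = 8.764 MPa
Effective stress σ' = σ_v − P_p = 18.34 − 8.764 = 9.5726 MPa = 94.474 atm

94 atm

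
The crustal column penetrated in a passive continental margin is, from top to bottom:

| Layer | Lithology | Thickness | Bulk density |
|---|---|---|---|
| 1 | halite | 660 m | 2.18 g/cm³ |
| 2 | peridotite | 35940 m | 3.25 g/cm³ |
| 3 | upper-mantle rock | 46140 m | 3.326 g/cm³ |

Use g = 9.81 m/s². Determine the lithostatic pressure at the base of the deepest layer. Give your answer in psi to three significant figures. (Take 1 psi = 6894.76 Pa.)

387000 psi

halite: 2180 kg/m³ × 9.81 m/s² × 660 m = 1.411×10^7 Pa = 2047 psi
peridotite: 3250 kg/m³ × 9.81 m/s² × 35940 m = 1.146×10^9 Pa = 1.662×10^5 psi
upper-mantle rock: 3326 kg/m³ × 9.81 m/s² × 46140 m = 1.505×10^9 Pa = 2.183×10^5 psi
Total = 2047 + 1.662×10^5 + 2.183×10^5 = 3.8659×10^5 psi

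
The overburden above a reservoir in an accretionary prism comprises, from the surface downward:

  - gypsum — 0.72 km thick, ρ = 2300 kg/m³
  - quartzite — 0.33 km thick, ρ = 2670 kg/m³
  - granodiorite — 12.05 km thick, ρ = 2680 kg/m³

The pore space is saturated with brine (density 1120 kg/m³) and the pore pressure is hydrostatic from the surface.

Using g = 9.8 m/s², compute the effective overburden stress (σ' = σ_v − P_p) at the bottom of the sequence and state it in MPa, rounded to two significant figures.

200 MPa

Overburden (lithostatic) stress σ_v:
gypsum: 2300 kg/m³ × 9.8 m/s² × 720 m = 1.623×10^7 Pa = 16.23 MPa
quartzite: 2670 kg/m³ × 9.8 m/s² × 330 m = 8.635×10^6 Pa = 8.635 MPa
granodiorite: 2680 kg/m³ × 9.8 m/s² × 12050 m = 3.165×10^8 Pa = 316.5 MPa
Total = 16.23 + 8.635 + 316.5 = 341.34 MPa
Pore pressure P_p = 1120 kg/m³ × 9.8 m/s² × 13100 m = 1.438×10^8 Pa = 143.8 MPa
Effective stress σ' = σ_v − P_p = 341.3 − 143.8 = 197.56 MPa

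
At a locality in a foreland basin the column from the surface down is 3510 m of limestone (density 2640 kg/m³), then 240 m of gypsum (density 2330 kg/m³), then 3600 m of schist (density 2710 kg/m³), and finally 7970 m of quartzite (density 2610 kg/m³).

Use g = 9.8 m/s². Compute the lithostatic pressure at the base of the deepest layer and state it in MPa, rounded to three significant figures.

396 MPa

limestone: 2640 kg/m³ × 9.8 m/s² × 3510 m = 9.081×10^7 Pa = 90.81 MPa
gypsum: 2330 kg/m³ × 9.8 m/s² × 240 m = 5.480×10^6 Pa = 5.480 MPa
schist: 2710 kg/m³ × 9.8 m/s² × 3600 m = 9.561×10^7 Pa = 95.61 MPa
quartzite: 2610 kg/m³ × 9.8 m/s² × 7970 m = 2.039×10^8 Pa = 203.9 MPa
Total = 90.81 + 5.480 + 95.61 + 203.9 = 395.76 MPa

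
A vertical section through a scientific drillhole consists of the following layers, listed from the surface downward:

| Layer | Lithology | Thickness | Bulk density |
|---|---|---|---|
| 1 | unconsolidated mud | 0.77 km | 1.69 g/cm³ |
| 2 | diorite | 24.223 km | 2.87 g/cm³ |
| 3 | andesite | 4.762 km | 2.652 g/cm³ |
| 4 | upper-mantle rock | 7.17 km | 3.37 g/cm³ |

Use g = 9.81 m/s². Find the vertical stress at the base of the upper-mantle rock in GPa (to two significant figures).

1.1 GPa

unconsolidated mud: 1690 kg/m³ × 9.81 m/s² × 770 m = 1.277×10^7 Pa = 0.01277 GPa
diorite: 2870 kg/m³ × 9.81 m/s² × 24223 m = 6.820×10^8 Pa = 0.6820 GPa
andesite: 2652 kg/m³ × 9.81 m/s² × 4762 m = 1.239×10^8 Pa = 0.1239 GPa
upper-mantle rock: 3370 kg/m³ × 9.81 m/s² × 7170 m = 2.370×10^8 Pa = 0.2370 GPa
Total = 0.01277 + 0.6820 + 0.1239 + 0.2370 = 1.0557 GPa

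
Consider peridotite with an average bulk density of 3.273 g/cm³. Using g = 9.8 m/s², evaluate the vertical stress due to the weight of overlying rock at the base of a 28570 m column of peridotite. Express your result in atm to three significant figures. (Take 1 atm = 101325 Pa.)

9040 atm

peridotite: 3273 kg/m³ × 9.8 m/s² × 28570 m = 9.164×10^8 Pa = 9044 atm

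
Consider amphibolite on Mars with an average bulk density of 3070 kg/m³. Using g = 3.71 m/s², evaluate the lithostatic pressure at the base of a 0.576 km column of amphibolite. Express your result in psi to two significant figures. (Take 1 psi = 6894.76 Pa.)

amphibolite: 3070 kg/m³ × 3.71 m/s² × 576 m = 6.560×10^6 Pa = 951.5 psi

950 psi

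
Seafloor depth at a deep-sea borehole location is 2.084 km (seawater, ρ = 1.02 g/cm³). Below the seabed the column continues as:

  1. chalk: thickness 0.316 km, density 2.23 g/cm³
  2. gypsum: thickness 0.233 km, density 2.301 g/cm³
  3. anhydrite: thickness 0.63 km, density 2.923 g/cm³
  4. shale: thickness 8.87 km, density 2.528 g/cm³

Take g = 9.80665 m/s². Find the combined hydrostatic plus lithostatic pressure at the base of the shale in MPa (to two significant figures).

270 MPa

seawater: 1020 kg/m³ × 9.80665 m/s² × 2084 m = 2.085×10^7 Pa = 20.85 MPa
chalk: 2230 kg/m³ × 9.80665 m/s² × 316 m = 6.911×10^6 Pa = 6.911 MPa
gypsum: 2301 kg/m³ × 9.80665 m/s² × 233 m = 5.258×10^6 Pa = 5.258 MPa
anhydrite: 2923 kg/m³ × 9.80665 m/s² × 630 m = 1.806×10^7 Pa = 18.06 MPa
shale: 2528 kg/m³ × 9.80665 m/s² × 8870 m = 2.199×10^8 Pa = 219.9 MPa
Total = 20.85 + 6.911 + 5.258 + 18.06 + 219.9 = 270.97 MPa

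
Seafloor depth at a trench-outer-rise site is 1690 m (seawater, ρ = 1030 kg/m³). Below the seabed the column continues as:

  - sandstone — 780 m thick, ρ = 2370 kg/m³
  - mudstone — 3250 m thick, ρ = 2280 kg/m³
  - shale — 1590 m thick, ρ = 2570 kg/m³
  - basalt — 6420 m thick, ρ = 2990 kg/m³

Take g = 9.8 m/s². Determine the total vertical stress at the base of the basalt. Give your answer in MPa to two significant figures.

seawater: 1030 kg/m³ × 9.8 m/s² × 1690 m = 1.706×10^7 Pa = 17.06 MPa
sandstone: 2370 kg/m³ × 9.8 m/s² × 780 m = 1.812×10^7 Pa = 18.12 MPa
mudstone: 2280 kg/m³ × 9.8 m/s² × 3250 m = 7.262×10^7 Pa = 72.62 MPa
shale: 2570 kg/m³ × 9.8 m/s² × 1590 m = 4.005×10^7 Pa = 40.05 MPa
basalt: 2990 kg/m³ × 9.8 m/s² × 6420 m = 1.881×10^8 Pa = 188.1 MPa
Total = 17.06 + 18.12 + 72.62 + 40.05 + 188.1 = 335.96 MPa

340 MPa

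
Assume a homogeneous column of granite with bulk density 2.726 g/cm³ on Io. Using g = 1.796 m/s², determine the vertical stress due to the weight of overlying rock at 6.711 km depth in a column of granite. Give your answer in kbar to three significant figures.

0.329 kbar

granite: 2726 kg/m³ × 1.796 m/s² × 6711 m = 3.286×10^7 Pa = 0.3286 kbar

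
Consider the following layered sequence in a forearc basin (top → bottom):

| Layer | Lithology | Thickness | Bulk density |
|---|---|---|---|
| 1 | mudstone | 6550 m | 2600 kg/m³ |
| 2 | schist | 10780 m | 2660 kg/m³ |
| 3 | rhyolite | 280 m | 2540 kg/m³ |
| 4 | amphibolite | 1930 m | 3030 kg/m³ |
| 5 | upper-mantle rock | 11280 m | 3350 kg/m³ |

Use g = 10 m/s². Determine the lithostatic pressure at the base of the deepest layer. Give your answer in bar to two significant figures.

mudstone: 2600 kg/m³ × 10 m/s² × 6550 m = 1.703×10^8 Pa = 1703 bar
schist: 2660 kg/m³ × 10 m/s² × 10780 m = 2.867×10^8 Pa = 2867 bar
rhyolite: 2540 kg/m³ × 10 m/s² × 280 m = 7.112×10^6 Pa = 71.12 bar
amphibolite: 3030 kg/m³ × 10 m/s² × 1930 m = 5.848×10^7 Pa = 584.8 bar
upper-mantle rock: 3350 kg/m³ × 10 m/s² × 11280 m = 3.779×10^8 Pa = 3779 bar
Total = 1703 + 2867 + 71.12 + 584.8 + 3779 = 9005.2 bar

9000 bar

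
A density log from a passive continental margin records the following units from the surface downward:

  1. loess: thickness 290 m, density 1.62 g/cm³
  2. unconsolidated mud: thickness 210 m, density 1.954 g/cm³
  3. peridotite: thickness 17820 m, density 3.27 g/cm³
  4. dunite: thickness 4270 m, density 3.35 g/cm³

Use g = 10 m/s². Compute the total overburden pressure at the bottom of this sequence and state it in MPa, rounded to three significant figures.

735 MPa

loess: 1620 kg/m³ × 10 m/s² × 290 m = 4.698×10^6 Pa = 4.698 MPa
unconsolidated mud: 1954 kg/m³ × 10 m/s² × 210 m = 4.103×10^6 Pa = 4.103 MPa
peridotite: 3270 kg/m³ × 10 m/s² × 17820 m = 5.827×10^8 Pa = 582.7 MPa
dunite: 3350 kg/m³ × 10 m/s² × 4270 m = 1.430×10^8 Pa = 143.0 MPa
Total = 4.698 + 4.103 + 582.7 + 143.0 = 734.56 MPa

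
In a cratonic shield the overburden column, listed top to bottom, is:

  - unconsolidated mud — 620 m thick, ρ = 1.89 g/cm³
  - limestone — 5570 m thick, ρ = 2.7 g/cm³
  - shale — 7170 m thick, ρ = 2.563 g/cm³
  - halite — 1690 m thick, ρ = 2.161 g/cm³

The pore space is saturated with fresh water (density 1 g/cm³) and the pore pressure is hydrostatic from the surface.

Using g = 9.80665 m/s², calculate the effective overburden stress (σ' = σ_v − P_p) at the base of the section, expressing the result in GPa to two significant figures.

Overburden (lithostatic) stress σ_v:
unconsolidated mud: 1890 kg/m³ × 9.80665 m/s² × 620 m = 1.149×10^7 Pa = 11.49 MPa
limestone: 2700 kg/m³ × 9.80665 m/s² × 5570 m = 1.475×10^8 Pa = 147.5 MPa
shale: 2563 kg/m³ × 9.80665 m/s² × 7170 m = 1.802×10^8 Pa = 180.2 MPa
halite: 2161 kg/m³ × 9.80665 m/s² × 1690 m = 3.581×10^7 Pa = 35.81 MPa
Total = 11.49 + 147.5 + 180.2 + 35.81 = 375.00 MPa
Pore pressure P_p = 1000 kg/m³ × 9.80665 m/s² × 15050 m = 1.476×10^8 Pa = 147.6 MPa
Effective stress σ' = σ_v − P_p = 375.0 − 147.6 = 227.41 MPa = 0.22741 GPa

0.23 GPa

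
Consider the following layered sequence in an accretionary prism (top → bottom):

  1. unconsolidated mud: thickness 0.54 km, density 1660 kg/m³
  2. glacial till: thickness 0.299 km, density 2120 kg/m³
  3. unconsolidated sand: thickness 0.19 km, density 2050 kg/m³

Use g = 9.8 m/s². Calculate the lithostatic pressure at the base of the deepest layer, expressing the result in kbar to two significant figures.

0.19 kbar

unconsolidated mud: 1660 kg/m³ × 9.8 m/s² × 540 m = 8.785×10^6 Pa = 0.08785 kbar
glacial till: 2120 kg/m³ × 9.8 m/s² × 299 m = 6.212×10^6 Pa = 0.06212 kbar
unconsolidated sand: 2050 kg/m³ × 9.8 m/s² × 190 m = 3.817×10^6 Pa = 0.03817 kbar
Total = 0.08785 + 0.06212 + 0.03817 = 0.18814 kbar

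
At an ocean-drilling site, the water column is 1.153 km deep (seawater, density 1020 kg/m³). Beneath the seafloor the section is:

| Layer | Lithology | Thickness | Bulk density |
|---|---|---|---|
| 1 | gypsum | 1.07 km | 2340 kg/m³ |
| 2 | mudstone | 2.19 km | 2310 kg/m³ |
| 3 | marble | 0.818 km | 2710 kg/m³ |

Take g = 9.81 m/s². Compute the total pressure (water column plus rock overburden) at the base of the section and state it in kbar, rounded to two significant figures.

1.1 kbar

seawater: 1020 kg/m³ × 9.81 m/s² × 1153 m = 1.154×10^7 Pa = 0.1154 kbar
gypsum: 2340 kg/m³ × 9.81 m/s² × 1070 m = 2.456×10^7 Pa = 0.2456 kbar
mudstone: 2310 kg/m³ × 9.81 m/s² × 2190 m = 4.963×10^7 Pa = 0.4963 kbar
marble: 2710 kg/m³ × 9.81 m/s² × 818 m = 2.175×10^7 Pa = 0.2175 kbar
Total = 0.1154 + 0.2456 + 0.4963 + 0.2175 = 1.0747 kbar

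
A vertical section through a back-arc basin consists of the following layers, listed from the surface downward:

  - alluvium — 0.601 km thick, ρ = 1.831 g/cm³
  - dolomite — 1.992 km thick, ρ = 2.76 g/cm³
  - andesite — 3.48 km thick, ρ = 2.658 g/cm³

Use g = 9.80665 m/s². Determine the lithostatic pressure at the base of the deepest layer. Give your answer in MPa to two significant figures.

alluvium: 1831 kg/m³ × 9.80665 m/s² × 601 m = 1.079×10^7 Pa = 10.79 MPa
dolomite: 2760 kg/m³ × 9.80665 m/s² × 1992 m = 5.392×10^7 Pa = 53.92 MPa
andesite: 2658 kg/m³ × 9.80665 m/s² × 3480 m = 9.071×10^7 Pa = 90.71 MPa
Total = 10.79 + 53.92 + 90.71 = 155.42 MPa

160 MPa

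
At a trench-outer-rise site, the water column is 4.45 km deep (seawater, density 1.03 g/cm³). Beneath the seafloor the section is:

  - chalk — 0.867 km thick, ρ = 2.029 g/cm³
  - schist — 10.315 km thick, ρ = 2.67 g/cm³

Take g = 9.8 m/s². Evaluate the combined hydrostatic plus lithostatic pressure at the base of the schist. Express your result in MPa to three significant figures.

332 MPa

seawater: 1030 kg/m³ × 9.8 m/s² × 4450 m = 4.492×10^7 Pa = 44.92 MPa
chalk: 2029 kg/m³ × 9.8 m/s² × 867 m = 1.724×10^7 Pa = 17.24 MPa
schist: 2670 kg/m³ × 9.8 m/s² × 10315 m = 2.699×10^8 Pa = 269.9 MPa
Total = 44.92 + 17.24 + 269.9 = 332.06 MPa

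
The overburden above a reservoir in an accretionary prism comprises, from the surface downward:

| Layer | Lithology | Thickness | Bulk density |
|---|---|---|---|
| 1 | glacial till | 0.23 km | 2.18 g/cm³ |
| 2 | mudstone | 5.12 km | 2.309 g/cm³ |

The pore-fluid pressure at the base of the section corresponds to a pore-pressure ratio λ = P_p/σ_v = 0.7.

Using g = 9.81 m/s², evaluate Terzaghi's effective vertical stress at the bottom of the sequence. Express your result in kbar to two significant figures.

Overburden (lithostatic) stress σ_v:
glacial till: 2180 kg/m³ × 9.81 m/s² × 230 m = 4.919×10^6 Pa = 4.919 MPa
mudstone: 2309 kg/m³ × 9.81 m/s² × 5120 m = 1.160×10^8 Pa = 116.0 MPa
Total = 4.919 + 116.0 = 120.89 MPa
Pore pressure P_p = λ·σ_v = 0.7 × 120.9 MPa = 84.63 MPa
Effective stress σ' = σ_v − P_p = 120.9 − 84.63 = 36.268 MPa = 0.36268 kbar

0.36 kbar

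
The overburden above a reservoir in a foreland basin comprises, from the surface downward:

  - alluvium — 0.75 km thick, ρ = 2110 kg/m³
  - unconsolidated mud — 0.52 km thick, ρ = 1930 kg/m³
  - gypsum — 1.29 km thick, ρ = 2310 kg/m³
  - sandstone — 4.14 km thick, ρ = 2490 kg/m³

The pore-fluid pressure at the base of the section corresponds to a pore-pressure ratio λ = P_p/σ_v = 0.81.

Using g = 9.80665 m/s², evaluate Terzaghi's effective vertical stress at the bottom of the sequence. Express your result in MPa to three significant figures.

Overburden (lithostatic) stress σ_v:
alluvium: 2110 kg/m³ × 9.80665 m/s² × 750 m = 1.552×10^7 Pa = 15.52 MPa
unconsolidated mud: 1930 kg/m³ × 9.80665 m/s² × 520 m = 9.842×10^6 Pa = 9.842 MPa
gypsum: 2310 kg/m³ × 9.80665 m/s² × 1290 m = 2.922×10^7 Pa = 29.22 MPa
sandstone: 2490 kg/m³ × 9.80665 m/s² × 4140 m = 1.011×10^8 Pa = 101.1 MPa
Total = 15.52 + 9.842 + 29.22 + 101.1 = 155.68 MPa
Pore pressure P_p = λ·σ_v = 0.81 × 155.7 MPa = 126.1 MPa
Effective stress σ' = σ_v − P_p = 155.7 − 126.1 = 29.579 MPa

29.6 MPa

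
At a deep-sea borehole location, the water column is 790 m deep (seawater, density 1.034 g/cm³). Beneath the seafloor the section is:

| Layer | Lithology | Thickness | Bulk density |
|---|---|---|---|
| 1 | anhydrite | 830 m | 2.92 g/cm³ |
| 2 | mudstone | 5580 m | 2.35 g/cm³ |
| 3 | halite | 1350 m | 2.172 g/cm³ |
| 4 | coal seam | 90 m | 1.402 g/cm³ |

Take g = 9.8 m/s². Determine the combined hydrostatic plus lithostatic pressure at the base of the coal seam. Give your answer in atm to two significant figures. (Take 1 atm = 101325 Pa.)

seawater: 1034 kg/m³ × 9.8 m/s² × 790 m = 8.005×10^6 Pa = 79.01 atm
anhydrite: 2920 kg/m³ × 9.8 m/s² × 830 m = 2.375×10^7 Pa = 234.4 atm
mudstone: 2350 kg/m³ × 9.8 m/s² × 5580 m = 1.285×10^8 Pa = 1268 atm
halite: 2172 kg/m³ × 9.8 m/s² × 1350 m = 2.874×10^7 Pa = 283.6 atm
coal seam: 1402 kg/m³ × 9.8 m/s² × 90 m = 1.237×10^6 Pa = 12.20 atm
Total = 79.01 + 234.4 + 1268 + 283.6 + 12.20 = 1877.5 atm

1900 atm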